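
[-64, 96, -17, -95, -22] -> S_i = Random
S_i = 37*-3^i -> [37, -111, 333, -999, 2997]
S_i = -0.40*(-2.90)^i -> [-0.4, 1.16, -3.36, 9.76, -28.29]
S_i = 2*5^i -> [2, 10, 50, 250, 1250]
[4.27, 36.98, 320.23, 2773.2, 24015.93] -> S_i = 4.27*8.66^i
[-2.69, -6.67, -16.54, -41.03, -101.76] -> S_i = -2.69*2.48^i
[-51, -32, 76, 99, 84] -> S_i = Random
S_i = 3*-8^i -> [3, -24, 192, -1536, 12288]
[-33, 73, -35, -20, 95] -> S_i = Random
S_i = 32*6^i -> [32, 192, 1152, 6912, 41472]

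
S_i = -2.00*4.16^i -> [-2.0, -8.32, -34.61, -143.98, -598.97]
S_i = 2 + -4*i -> [2, -2, -6, -10, -14]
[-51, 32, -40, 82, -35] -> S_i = Random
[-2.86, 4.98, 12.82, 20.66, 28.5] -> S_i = -2.86 + 7.84*i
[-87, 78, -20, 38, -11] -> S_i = Random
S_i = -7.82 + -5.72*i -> [-7.82, -13.54, -19.26, -24.98, -30.7]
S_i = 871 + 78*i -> [871, 949, 1027, 1105, 1183]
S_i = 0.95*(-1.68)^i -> [0.95, -1.6, 2.68, -4.5, 7.57]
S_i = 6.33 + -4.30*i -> [6.33, 2.03, -2.27, -6.57, -10.87]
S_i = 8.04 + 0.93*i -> [8.04, 8.97, 9.9, 10.83, 11.76]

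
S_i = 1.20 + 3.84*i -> [1.2, 5.04, 8.88, 12.72, 16.56]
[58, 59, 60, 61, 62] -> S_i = 58 + 1*i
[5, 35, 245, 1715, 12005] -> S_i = 5*7^i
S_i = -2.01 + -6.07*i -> [-2.01, -8.08, -14.15, -20.22, -26.29]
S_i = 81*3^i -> [81, 243, 729, 2187, 6561]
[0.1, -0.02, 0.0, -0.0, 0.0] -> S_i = 0.10*(-0.17)^i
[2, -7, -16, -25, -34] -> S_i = 2 + -9*i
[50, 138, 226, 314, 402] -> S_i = 50 + 88*i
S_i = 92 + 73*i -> [92, 165, 238, 311, 384]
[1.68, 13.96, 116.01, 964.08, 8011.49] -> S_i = 1.68*8.31^i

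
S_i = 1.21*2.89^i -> [1.21, 3.5, 10.11, 29.21, 84.41]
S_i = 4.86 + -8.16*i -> [4.86, -3.3, -11.46, -19.62, -27.78]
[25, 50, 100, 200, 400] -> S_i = 25*2^i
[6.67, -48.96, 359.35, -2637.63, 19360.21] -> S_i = 6.67*(-7.34)^i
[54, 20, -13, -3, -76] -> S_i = Random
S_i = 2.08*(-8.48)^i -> [2.08, -17.64, 149.57, -1268.38, 10755.9]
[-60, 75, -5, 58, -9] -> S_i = Random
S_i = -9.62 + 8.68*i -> [-9.62, -0.94, 7.74, 16.42, 25.1]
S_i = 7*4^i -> [7, 28, 112, 448, 1792]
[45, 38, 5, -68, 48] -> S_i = Random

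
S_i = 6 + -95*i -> [6, -89, -184, -279, -374]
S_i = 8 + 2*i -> [8, 10, 12, 14, 16]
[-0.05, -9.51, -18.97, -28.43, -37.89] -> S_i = -0.05 + -9.46*i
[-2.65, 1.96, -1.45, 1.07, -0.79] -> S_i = -2.65*(-0.74)^i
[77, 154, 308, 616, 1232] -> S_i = 77*2^i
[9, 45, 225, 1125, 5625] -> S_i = 9*5^i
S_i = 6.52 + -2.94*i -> [6.52, 3.58, 0.64, -2.3, -5.24]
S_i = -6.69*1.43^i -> [-6.69, -9.57, -13.68, -19.56, -27.98]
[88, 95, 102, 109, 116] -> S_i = 88 + 7*i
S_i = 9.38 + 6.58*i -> [9.38, 15.96, 22.54, 29.12, 35.7]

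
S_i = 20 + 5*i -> [20, 25, 30, 35, 40]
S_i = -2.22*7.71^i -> [-2.22, -17.12, -131.97, -1017.46, -7844.59]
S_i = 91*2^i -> [91, 182, 364, 728, 1456]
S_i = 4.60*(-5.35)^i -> [4.6, -24.61, 131.66, -704.4, 3768.54]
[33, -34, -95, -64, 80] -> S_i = Random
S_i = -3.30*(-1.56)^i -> [-3.3, 5.15, -8.03, 12.53, -19.54]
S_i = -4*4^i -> [-4, -16, -64, -256, -1024]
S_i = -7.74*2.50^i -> [-7.74, -19.35, -48.38, -120.94, -302.34]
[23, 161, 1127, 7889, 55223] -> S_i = 23*7^i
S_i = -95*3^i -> [-95, -285, -855, -2565, -7695]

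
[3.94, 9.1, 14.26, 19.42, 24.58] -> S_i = 3.94 + 5.16*i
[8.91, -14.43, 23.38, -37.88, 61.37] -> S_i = 8.91*(-1.62)^i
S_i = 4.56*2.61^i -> [4.56, 11.9, 31.06, 81.07, 211.61]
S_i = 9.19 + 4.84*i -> [9.19, 14.03, 18.87, 23.71, 28.55]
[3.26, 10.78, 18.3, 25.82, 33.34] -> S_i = 3.26 + 7.52*i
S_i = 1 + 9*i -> [1, 10, 19, 28, 37]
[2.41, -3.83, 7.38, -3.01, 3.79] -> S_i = Random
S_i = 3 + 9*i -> [3, 12, 21, 30, 39]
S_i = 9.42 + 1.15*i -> [9.42, 10.57, 11.72, 12.87, 14.02]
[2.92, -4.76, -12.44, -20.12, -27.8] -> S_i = 2.92 + -7.68*i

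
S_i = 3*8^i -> [3, 24, 192, 1536, 12288]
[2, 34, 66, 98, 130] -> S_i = 2 + 32*i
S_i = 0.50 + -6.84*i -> [0.5, -6.34, -13.18, -20.02, -26.86]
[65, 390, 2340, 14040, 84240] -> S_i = 65*6^i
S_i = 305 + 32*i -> [305, 337, 369, 401, 433]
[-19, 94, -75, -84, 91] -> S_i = Random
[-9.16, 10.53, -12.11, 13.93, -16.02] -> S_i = -9.16*(-1.15)^i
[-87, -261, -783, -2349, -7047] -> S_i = -87*3^i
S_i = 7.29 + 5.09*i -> [7.29, 12.38, 17.47, 22.56, 27.65]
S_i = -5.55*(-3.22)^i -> [-5.55, 17.87, -57.54, 185.29, -596.65]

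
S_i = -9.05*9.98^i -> [-9.05, -90.32, -901.38, -8995.81, -89778.17]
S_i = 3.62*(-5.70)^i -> [3.62, -20.63, 117.61, -670.4, 3821.27]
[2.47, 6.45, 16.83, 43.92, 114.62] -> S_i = 2.47*2.61^i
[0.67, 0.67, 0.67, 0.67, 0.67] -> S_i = 0.67 + 0.00*i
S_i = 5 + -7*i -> [5, -2, -9, -16, -23]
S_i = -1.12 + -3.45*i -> [-1.12, -4.57, -8.02, -11.47, -14.92]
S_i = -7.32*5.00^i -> [-7.32, -36.6, -183.0, -915.0, -4575.0]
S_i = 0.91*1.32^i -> [0.91, 1.2, 1.59, 2.09, 2.76]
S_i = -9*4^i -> [-9, -36, -144, -576, -2304]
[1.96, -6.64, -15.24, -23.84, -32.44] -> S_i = 1.96 + -8.60*i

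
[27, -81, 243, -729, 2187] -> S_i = 27*-3^i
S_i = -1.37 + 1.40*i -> [-1.37, 0.03, 1.43, 2.83, 4.23]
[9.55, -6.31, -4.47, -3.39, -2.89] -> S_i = Random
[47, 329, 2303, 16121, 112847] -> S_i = 47*7^i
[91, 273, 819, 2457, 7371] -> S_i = 91*3^i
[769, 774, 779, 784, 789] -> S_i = 769 + 5*i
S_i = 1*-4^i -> [1, -4, 16, -64, 256]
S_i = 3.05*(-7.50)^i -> [3.05, -22.88, 171.56, -1286.72, 9650.39]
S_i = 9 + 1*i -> [9, 10, 11, 12, 13]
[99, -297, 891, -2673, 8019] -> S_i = 99*-3^i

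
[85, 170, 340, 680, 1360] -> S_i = 85*2^i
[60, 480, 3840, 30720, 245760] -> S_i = 60*8^i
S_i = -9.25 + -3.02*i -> [-9.25, -12.27, -15.29, -18.31, -21.33]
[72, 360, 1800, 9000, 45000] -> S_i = 72*5^i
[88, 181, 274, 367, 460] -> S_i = 88 + 93*i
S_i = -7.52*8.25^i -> [-7.52, -62.04, -511.83, -4222.6, -34836.43]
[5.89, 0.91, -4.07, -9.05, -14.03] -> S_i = 5.89 + -4.98*i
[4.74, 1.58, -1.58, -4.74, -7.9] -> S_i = 4.74 + -3.16*i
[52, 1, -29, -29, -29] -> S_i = Random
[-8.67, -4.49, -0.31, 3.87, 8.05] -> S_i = -8.67 + 4.18*i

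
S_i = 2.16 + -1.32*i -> [2.16, 0.84, -0.48, -1.8, -3.12]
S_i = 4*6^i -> [4, 24, 144, 864, 5184]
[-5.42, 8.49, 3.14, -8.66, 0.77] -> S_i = Random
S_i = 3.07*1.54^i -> [3.07, 4.73, 7.28, 11.21, 17.27]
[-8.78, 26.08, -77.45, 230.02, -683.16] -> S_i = -8.78*(-2.97)^i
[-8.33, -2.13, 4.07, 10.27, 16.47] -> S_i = -8.33 + 6.20*i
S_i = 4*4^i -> [4, 16, 64, 256, 1024]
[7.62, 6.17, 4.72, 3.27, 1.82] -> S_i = 7.62 + -1.45*i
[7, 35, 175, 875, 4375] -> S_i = 7*5^i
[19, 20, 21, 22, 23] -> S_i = 19 + 1*i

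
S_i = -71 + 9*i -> [-71, -62, -53, -44, -35]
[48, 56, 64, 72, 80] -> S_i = 48 + 8*i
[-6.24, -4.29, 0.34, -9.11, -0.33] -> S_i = Random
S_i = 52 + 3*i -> [52, 55, 58, 61, 64]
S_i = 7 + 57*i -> [7, 64, 121, 178, 235]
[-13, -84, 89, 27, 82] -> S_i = Random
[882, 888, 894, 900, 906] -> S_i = 882 + 6*i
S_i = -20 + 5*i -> [-20, -15, -10, -5, 0]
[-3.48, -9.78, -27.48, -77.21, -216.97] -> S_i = -3.48*2.81^i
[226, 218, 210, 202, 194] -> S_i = 226 + -8*i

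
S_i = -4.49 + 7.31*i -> [-4.49, 2.82, 10.13, 17.44, 24.75]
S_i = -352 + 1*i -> [-352, -351, -350, -349, -348]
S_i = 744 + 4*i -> [744, 748, 752, 756, 760]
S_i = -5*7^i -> [-5, -35, -245, -1715, -12005]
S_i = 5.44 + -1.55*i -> [5.44, 3.89, 2.34, 0.79, -0.76]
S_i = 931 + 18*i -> [931, 949, 967, 985, 1003]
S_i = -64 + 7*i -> [-64, -57, -50, -43, -36]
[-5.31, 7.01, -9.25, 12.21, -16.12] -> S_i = -5.31*(-1.32)^i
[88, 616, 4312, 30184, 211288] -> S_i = 88*7^i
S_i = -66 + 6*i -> [-66, -60, -54, -48, -42]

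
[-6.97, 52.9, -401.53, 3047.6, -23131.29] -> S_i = -6.97*(-7.59)^i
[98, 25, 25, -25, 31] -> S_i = Random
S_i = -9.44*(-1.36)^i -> [-9.44, 12.84, -17.46, 23.75, -32.29]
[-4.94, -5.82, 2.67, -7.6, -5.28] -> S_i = Random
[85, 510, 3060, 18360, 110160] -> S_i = 85*6^i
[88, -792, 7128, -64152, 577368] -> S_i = 88*-9^i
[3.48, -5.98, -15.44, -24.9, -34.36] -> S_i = 3.48 + -9.46*i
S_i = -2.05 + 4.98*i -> [-2.05, 2.93, 7.91, 12.89, 17.87]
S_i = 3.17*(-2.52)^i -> [3.17, -7.99, 20.13, -50.73, 127.84]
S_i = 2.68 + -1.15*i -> [2.68, 1.53, 0.38, -0.77, -1.92]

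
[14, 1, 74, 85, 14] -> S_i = Random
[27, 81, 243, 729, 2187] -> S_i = 27*3^i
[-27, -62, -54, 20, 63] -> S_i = Random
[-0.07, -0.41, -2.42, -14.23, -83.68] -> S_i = -0.07*5.88^i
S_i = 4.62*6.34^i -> [4.62, 29.29, 185.7, 1177.36, 7464.47]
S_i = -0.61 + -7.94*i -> [-0.61, -8.55, -16.49, -24.43, -32.37]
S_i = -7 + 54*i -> [-7, 47, 101, 155, 209]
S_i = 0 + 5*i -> [0, 5, 10, 15, 20]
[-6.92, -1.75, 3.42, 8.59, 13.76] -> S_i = -6.92 + 5.17*i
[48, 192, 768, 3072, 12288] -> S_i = 48*4^i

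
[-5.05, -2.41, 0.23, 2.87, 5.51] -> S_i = -5.05 + 2.64*i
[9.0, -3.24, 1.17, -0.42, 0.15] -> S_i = 9.00*(-0.36)^i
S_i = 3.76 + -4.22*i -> [3.76, -0.46, -4.68, -8.9, -13.12]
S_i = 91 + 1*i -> [91, 92, 93, 94, 95]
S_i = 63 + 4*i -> [63, 67, 71, 75, 79]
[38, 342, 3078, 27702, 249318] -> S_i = 38*9^i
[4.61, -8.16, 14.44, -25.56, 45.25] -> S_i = 4.61*(-1.77)^i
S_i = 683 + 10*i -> [683, 693, 703, 713, 723]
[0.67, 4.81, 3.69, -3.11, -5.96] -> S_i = Random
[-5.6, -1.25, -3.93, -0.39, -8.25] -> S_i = Random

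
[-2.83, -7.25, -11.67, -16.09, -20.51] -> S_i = -2.83 + -4.42*i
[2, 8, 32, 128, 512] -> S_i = 2*4^i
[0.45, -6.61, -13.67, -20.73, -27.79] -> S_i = 0.45 + -7.06*i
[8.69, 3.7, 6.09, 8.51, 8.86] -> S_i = Random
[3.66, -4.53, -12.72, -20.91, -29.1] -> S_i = 3.66 + -8.19*i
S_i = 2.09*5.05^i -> [2.09, 10.55, 53.3, 269.17, 1359.29]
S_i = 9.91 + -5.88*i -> [9.91, 4.03, -1.85, -7.73, -13.61]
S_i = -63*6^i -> [-63, -378, -2268, -13608, -81648]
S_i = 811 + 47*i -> [811, 858, 905, 952, 999]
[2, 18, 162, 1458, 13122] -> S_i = 2*9^i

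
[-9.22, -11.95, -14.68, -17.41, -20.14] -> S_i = -9.22 + -2.73*i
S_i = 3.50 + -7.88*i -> [3.5, -4.38, -12.26, -20.14, -28.02]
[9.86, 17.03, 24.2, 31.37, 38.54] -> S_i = 9.86 + 7.17*i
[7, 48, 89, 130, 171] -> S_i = 7 + 41*i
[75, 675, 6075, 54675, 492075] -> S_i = 75*9^i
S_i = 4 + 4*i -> [4, 8, 12, 16, 20]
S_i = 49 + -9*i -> [49, 40, 31, 22, 13]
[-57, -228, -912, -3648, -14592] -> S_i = -57*4^i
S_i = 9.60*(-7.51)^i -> [9.6, -72.1, 541.44, -4066.22, 30537.32]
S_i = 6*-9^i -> [6, -54, 486, -4374, 39366]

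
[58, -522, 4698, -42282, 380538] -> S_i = 58*-9^i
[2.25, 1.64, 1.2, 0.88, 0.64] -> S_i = 2.25*0.73^i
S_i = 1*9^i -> [1, 9, 81, 729, 6561]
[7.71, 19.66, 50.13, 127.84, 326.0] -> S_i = 7.71*2.55^i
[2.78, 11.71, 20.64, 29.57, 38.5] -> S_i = 2.78 + 8.93*i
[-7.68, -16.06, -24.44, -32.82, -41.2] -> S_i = -7.68 + -8.38*i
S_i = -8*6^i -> [-8, -48, -288, -1728, -10368]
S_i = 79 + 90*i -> [79, 169, 259, 349, 439]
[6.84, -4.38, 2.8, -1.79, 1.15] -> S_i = 6.84*(-0.64)^i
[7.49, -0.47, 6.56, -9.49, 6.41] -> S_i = Random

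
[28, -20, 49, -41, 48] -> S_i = Random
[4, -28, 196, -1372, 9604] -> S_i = 4*-7^i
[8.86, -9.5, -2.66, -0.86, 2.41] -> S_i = Random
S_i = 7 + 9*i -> [7, 16, 25, 34, 43]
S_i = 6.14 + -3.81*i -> [6.14, 2.33, -1.48, -5.29, -9.1]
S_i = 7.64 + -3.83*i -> [7.64, 3.81, -0.02, -3.85, -7.68]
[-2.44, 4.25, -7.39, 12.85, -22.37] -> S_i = -2.44*(-1.74)^i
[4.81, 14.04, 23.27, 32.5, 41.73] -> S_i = 4.81 + 9.23*i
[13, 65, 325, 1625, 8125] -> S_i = 13*5^i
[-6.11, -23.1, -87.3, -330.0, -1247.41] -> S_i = -6.11*3.78^i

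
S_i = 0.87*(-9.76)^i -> [0.87, -8.49, 82.87, -808.85, 7894.39]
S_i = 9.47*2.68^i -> [9.47, 25.38, 68.02, 182.29, 488.53]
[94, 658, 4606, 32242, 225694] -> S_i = 94*7^i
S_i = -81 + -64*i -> [-81, -145, -209, -273, -337]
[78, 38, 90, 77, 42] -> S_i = Random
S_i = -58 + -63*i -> [-58, -121, -184, -247, -310]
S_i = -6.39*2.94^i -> [-6.39, -18.79, -55.23, -162.38, -477.41]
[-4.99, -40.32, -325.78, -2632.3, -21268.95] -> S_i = -4.99*8.08^i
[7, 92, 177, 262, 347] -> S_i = 7 + 85*i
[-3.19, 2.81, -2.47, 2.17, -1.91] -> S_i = -3.19*(-0.88)^i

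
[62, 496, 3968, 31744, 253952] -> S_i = 62*8^i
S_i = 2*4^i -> [2, 8, 32, 128, 512]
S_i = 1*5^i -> [1, 5, 25, 125, 625]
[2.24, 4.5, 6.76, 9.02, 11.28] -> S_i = 2.24 + 2.26*i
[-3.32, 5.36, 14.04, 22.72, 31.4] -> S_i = -3.32 + 8.68*i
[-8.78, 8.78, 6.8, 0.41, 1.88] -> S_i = Random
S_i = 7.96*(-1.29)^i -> [7.96, -10.27, 13.25, -17.09, 22.04]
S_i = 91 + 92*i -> [91, 183, 275, 367, 459]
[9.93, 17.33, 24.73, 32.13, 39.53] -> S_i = 9.93 + 7.40*i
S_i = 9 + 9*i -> [9, 18, 27, 36, 45]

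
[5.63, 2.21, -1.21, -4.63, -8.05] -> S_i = 5.63 + -3.42*i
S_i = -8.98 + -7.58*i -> [-8.98, -16.56, -24.14, -31.72, -39.3]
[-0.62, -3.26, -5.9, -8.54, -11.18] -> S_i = -0.62 + -2.64*i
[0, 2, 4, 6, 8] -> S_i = 0 + 2*i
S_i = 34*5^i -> [34, 170, 850, 4250, 21250]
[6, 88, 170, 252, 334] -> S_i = 6 + 82*i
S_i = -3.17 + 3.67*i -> [-3.17, 0.5, 4.17, 7.84, 11.51]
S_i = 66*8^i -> [66, 528, 4224, 33792, 270336]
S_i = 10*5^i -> [10, 50, 250, 1250, 6250]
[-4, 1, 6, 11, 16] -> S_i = -4 + 5*i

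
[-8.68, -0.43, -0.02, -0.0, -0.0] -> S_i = -8.68*0.05^i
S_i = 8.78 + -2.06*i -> [8.78, 6.72, 4.66, 2.6, 0.54]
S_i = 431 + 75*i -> [431, 506, 581, 656, 731]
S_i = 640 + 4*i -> [640, 644, 648, 652, 656]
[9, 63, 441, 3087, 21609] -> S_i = 9*7^i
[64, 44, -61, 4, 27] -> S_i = Random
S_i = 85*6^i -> [85, 510, 3060, 18360, 110160]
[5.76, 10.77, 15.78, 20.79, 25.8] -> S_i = 5.76 + 5.01*i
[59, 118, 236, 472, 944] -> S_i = 59*2^i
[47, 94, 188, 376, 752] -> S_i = 47*2^i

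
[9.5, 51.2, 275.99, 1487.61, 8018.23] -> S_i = 9.50*5.39^i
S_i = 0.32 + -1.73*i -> [0.32, -1.41, -3.14, -4.87, -6.6]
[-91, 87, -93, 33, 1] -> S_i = Random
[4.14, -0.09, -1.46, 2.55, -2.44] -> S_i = Random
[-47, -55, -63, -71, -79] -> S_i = -47 + -8*i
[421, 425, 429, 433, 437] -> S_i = 421 + 4*i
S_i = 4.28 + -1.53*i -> [4.28, 2.75, 1.22, -0.31, -1.84]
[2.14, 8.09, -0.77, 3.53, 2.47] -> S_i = Random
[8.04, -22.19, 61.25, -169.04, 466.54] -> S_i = 8.04*(-2.76)^i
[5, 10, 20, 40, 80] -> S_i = 5*2^i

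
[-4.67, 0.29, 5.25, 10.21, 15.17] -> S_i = -4.67 + 4.96*i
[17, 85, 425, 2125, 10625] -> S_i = 17*5^i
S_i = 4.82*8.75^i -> [4.82, 42.18, 369.03, 3229.02, 28253.96]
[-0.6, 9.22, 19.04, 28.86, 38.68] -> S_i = -0.60 + 9.82*i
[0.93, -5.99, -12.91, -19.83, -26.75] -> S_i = 0.93 + -6.92*i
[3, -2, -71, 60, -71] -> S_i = Random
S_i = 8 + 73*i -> [8, 81, 154, 227, 300]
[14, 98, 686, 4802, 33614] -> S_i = 14*7^i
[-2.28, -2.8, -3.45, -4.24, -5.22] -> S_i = -2.28*1.23^i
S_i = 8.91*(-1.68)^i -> [8.91, -14.97, 25.15, -42.25, 70.98]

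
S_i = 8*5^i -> [8, 40, 200, 1000, 5000]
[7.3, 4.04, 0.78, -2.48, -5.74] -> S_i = 7.30 + -3.26*i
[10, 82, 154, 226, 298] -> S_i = 10 + 72*i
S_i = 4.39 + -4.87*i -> [4.39, -0.48, -5.35, -10.22, -15.09]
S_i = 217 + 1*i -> [217, 218, 219, 220, 221]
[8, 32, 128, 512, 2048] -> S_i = 8*4^i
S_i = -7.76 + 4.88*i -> [-7.76, -2.88, 2.0, 6.88, 11.76]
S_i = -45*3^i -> [-45, -135, -405, -1215, -3645]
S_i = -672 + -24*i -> [-672, -696, -720, -744, -768]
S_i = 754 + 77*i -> [754, 831, 908, 985, 1062]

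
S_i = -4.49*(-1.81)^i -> [-4.49, 8.13, -14.71, 26.62, -48.19]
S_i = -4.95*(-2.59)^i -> [-4.95, 12.82, -33.21, 86.0, -222.74]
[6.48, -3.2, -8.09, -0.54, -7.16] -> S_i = Random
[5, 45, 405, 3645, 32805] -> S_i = 5*9^i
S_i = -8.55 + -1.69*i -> [-8.55, -10.24, -11.93, -13.62, -15.31]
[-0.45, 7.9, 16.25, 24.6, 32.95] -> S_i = -0.45 + 8.35*i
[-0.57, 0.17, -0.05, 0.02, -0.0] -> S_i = -0.57*(-0.30)^i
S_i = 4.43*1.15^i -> [4.43, 5.09, 5.86, 6.74, 7.75]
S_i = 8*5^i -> [8, 40, 200, 1000, 5000]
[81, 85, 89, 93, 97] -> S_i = 81 + 4*i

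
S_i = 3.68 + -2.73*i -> [3.68, 0.95, -1.78, -4.51, -7.24]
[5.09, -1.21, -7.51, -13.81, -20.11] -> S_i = 5.09 + -6.30*i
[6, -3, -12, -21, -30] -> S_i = 6 + -9*i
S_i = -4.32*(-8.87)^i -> [-4.32, 38.32, -339.88, 3014.77, -26741.04]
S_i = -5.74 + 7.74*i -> [-5.74, 2.0, 9.74, 17.48, 25.22]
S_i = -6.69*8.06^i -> [-6.69, -53.92, -434.61, -3502.93, -28233.6]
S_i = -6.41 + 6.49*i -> [-6.41, 0.08, 6.57, 13.06, 19.55]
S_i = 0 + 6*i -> [0, 6, 12, 18, 24]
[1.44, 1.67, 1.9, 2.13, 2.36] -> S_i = 1.44 + 0.23*i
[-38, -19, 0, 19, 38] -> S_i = -38 + 19*i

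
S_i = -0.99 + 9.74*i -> [-0.99, 8.75, 18.49, 28.23, 37.97]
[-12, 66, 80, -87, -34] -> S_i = Random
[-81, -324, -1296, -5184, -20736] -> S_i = -81*4^i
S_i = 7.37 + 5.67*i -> [7.37, 13.04, 18.71, 24.38, 30.05]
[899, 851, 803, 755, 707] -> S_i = 899 + -48*i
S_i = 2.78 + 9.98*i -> [2.78, 12.76, 22.74, 32.72, 42.7]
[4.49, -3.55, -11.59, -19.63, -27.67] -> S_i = 4.49 + -8.04*i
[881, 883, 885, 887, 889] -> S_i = 881 + 2*i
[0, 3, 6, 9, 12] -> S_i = 0 + 3*i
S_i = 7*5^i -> [7, 35, 175, 875, 4375]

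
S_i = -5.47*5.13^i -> [-5.47, -28.06, -143.95, -738.48, -3788.41]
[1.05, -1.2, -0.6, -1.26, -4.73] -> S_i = Random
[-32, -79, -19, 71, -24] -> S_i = Random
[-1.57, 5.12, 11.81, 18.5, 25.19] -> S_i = -1.57 + 6.69*i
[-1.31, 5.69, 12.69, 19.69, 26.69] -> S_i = -1.31 + 7.00*i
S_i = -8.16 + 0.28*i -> [-8.16, -7.88, -7.6, -7.32, -7.04]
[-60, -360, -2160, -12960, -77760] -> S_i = -60*6^i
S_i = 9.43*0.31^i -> [9.43, 2.92, 0.91, 0.28, 0.09]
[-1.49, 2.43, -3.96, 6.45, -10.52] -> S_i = -1.49*(-1.63)^i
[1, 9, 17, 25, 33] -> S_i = 1 + 8*i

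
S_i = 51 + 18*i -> [51, 69, 87, 105, 123]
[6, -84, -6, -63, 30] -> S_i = Random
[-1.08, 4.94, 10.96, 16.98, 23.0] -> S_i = -1.08 + 6.02*i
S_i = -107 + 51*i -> [-107, -56, -5, 46, 97]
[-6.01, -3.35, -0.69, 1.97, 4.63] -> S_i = -6.01 + 2.66*i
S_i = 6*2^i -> [6, 12, 24, 48, 96]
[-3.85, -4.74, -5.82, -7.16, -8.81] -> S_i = -3.85*1.23^i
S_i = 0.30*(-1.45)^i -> [0.3, -0.44, 0.63, -0.91, 1.33]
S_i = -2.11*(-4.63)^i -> [-2.11, 9.77, -45.23, 209.42, -969.63]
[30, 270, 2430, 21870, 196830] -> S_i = 30*9^i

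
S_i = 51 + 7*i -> [51, 58, 65, 72, 79]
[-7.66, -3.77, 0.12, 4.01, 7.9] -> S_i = -7.66 + 3.89*i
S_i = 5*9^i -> [5, 45, 405, 3645, 32805]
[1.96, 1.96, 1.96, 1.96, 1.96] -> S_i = 1.96*1.00^i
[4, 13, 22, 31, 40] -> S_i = 4 + 9*i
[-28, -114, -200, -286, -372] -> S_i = -28 + -86*i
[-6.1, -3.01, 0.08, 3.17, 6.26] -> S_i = -6.10 + 3.09*i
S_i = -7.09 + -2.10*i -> [-7.09, -9.19, -11.29, -13.39, -15.49]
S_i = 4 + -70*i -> [4, -66, -136, -206, -276]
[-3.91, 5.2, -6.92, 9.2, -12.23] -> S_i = -3.91*(-1.33)^i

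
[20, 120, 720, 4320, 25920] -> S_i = 20*6^i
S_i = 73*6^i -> [73, 438, 2628, 15768, 94608]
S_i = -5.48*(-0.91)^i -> [-5.48, 4.99, -4.54, 4.13, -3.76]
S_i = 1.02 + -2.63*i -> [1.02, -1.61, -4.24, -6.87, -9.5]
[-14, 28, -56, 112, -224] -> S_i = -14*-2^i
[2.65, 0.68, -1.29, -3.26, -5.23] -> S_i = 2.65 + -1.97*i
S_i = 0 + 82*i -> [0, 82, 164, 246, 328]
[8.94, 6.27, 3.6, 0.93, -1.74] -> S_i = 8.94 + -2.67*i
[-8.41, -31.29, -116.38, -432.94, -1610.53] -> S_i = -8.41*3.72^i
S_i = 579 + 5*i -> [579, 584, 589, 594, 599]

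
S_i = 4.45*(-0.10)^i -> [4.45, -0.45, 0.04, -0.0, 0.0]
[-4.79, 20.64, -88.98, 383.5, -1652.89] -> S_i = -4.79*(-4.31)^i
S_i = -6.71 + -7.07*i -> [-6.71, -13.78, -20.85, -27.92, -34.99]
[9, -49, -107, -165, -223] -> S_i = 9 + -58*i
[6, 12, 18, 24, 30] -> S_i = 6 + 6*i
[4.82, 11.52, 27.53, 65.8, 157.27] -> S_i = 4.82*2.39^i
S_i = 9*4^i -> [9, 36, 144, 576, 2304]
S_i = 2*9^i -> [2, 18, 162, 1458, 13122]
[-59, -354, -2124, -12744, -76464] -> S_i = -59*6^i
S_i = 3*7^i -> [3, 21, 147, 1029, 7203]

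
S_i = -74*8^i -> [-74, -592, -4736, -37888, -303104]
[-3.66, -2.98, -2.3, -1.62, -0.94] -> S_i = -3.66 + 0.68*i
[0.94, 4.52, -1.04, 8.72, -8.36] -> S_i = Random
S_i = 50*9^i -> [50, 450, 4050, 36450, 328050]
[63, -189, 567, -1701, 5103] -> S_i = 63*-3^i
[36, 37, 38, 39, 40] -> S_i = 36 + 1*i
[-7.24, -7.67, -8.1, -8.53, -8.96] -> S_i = -7.24 + -0.43*i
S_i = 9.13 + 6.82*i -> [9.13, 15.95, 22.77, 29.59, 36.41]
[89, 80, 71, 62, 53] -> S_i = 89 + -9*i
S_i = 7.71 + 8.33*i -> [7.71, 16.04, 24.37, 32.7, 41.03]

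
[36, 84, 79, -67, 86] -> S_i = Random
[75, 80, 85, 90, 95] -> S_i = 75 + 5*i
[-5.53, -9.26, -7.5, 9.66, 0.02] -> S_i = Random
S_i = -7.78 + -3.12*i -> [-7.78, -10.9, -14.02, -17.14, -20.26]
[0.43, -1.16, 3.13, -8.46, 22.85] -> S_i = 0.43*(-2.70)^i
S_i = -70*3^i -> [-70, -210, -630, -1890, -5670]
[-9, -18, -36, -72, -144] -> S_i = -9*2^i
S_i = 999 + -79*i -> [999, 920, 841, 762, 683]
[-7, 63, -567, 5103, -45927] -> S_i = -7*-9^i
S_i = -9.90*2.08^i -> [-9.9, -20.59, -42.83, -89.09, -185.31]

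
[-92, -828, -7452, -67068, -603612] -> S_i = -92*9^i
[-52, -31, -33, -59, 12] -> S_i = Random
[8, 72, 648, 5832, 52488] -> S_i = 8*9^i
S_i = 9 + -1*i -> [9, 8, 7, 6, 5]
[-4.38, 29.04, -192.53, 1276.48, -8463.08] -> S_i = -4.38*(-6.63)^i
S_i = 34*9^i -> [34, 306, 2754, 24786, 223074]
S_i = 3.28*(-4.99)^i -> [3.28, -16.37, 81.67, -407.54, 2033.65]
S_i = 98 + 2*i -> [98, 100, 102, 104, 106]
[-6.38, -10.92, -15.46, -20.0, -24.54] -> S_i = -6.38 + -4.54*i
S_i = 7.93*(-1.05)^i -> [7.93, -8.33, 8.74, -9.18, 9.64]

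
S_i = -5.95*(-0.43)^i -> [-5.95, 2.56, -1.1, 0.47, -0.2]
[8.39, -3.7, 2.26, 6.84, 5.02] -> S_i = Random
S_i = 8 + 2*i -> [8, 10, 12, 14, 16]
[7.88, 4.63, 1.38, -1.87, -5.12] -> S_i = 7.88 + -3.25*i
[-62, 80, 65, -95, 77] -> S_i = Random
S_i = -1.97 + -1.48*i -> [-1.97, -3.45, -4.93, -6.41, -7.89]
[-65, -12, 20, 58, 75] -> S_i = Random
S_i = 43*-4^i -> [43, -172, 688, -2752, 11008]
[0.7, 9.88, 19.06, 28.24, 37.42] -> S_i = 0.70 + 9.18*i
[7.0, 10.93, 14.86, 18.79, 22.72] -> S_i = 7.00 + 3.93*i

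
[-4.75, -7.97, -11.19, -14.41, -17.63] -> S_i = -4.75 + -3.22*i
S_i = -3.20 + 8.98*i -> [-3.2, 5.78, 14.76, 23.74, 32.72]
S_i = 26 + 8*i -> [26, 34, 42, 50, 58]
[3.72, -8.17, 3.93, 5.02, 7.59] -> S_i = Random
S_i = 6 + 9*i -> [6, 15, 24, 33, 42]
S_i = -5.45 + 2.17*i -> [-5.45, -3.28, -1.11, 1.06, 3.23]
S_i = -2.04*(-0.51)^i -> [-2.04, 1.04, -0.53, 0.27, -0.14]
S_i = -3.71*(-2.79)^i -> [-3.71, 10.35, -28.88, 80.57, -224.8]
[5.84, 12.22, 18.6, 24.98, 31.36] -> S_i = 5.84 + 6.38*i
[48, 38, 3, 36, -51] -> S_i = Random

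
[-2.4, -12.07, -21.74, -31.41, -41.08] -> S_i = -2.40 + -9.67*i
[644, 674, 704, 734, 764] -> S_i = 644 + 30*i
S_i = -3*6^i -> [-3, -18, -108, -648, -3888]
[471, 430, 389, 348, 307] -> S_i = 471 + -41*i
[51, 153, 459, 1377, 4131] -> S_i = 51*3^i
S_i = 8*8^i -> [8, 64, 512, 4096, 32768]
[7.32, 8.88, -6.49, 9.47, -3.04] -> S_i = Random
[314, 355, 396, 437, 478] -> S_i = 314 + 41*i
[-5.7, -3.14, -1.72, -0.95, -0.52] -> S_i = -5.70*0.55^i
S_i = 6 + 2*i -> [6, 8, 10, 12, 14]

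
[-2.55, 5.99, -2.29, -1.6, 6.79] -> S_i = Random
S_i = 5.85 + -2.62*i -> [5.85, 3.23, 0.61, -2.01, -4.63]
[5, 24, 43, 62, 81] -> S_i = 5 + 19*i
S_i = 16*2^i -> [16, 32, 64, 128, 256]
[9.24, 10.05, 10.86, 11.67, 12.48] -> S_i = 9.24 + 0.81*i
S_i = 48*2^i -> [48, 96, 192, 384, 768]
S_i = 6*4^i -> [6, 24, 96, 384, 1536]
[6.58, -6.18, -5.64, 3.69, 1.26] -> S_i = Random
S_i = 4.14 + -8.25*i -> [4.14, -4.11, -12.36, -20.61, -28.86]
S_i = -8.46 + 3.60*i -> [-8.46, -4.86, -1.26, 2.34, 5.94]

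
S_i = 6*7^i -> [6, 42, 294, 2058, 14406]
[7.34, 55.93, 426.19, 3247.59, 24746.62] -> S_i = 7.34*7.62^i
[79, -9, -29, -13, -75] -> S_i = Random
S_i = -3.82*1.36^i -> [-3.82, -5.2, -7.07, -9.61, -13.07]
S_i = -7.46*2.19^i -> [-7.46, -16.34, -35.78, -78.36, -171.6]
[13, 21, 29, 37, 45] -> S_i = 13 + 8*i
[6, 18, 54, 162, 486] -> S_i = 6*3^i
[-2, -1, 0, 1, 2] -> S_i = -2 + 1*i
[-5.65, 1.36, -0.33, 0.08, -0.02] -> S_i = -5.65*(-0.24)^i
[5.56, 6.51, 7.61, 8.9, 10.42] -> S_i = 5.56*1.17^i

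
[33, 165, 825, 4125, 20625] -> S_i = 33*5^i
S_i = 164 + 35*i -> [164, 199, 234, 269, 304]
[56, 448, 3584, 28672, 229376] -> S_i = 56*8^i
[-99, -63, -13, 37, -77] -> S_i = Random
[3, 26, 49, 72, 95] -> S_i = 3 + 23*i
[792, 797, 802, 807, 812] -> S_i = 792 + 5*i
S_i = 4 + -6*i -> [4, -2, -8, -14, -20]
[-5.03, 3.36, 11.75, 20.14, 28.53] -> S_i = -5.03 + 8.39*i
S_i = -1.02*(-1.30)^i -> [-1.02, 1.33, -1.72, 2.24, -2.91]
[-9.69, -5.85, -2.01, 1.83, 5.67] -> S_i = -9.69 + 3.84*i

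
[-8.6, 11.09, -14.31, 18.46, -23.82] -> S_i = -8.60*(-1.29)^i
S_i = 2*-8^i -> [2, -16, 128, -1024, 8192]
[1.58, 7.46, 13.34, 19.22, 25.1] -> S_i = 1.58 + 5.88*i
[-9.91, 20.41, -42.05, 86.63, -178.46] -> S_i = -9.91*(-2.06)^i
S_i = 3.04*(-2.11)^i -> [3.04, -6.41, 13.53, -28.56, 60.26]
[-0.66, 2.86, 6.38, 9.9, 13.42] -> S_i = -0.66 + 3.52*i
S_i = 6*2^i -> [6, 12, 24, 48, 96]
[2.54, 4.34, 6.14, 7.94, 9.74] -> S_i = 2.54 + 1.80*i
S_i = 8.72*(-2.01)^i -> [8.72, -17.53, 35.23, -70.81, 142.33]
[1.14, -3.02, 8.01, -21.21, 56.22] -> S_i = 1.14*(-2.65)^i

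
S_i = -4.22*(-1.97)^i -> [-4.22, 8.31, -16.38, 32.26, -63.56]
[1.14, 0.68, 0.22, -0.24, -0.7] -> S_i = 1.14 + -0.46*i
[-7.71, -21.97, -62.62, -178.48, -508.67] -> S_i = -7.71*2.85^i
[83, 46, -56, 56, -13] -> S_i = Random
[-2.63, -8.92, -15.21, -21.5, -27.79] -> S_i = -2.63 + -6.29*i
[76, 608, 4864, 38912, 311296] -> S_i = 76*8^i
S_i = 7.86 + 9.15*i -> [7.86, 17.01, 26.16, 35.31, 44.46]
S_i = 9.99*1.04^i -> [9.99, 10.39, 10.81, 11.24, 11.69]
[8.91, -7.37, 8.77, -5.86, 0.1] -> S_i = Random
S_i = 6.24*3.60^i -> [6.24, 22.46, 80.87, 291.13, 1048.08]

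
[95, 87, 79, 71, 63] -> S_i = 95 + -8*i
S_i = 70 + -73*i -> [70, -3, -76, -149, -222]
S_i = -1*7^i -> [-1, -7, -49, -343, -2401]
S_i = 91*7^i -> [91, 637, 4459, 31213, 218491]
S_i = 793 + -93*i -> [793, 700, 607, 514, 421]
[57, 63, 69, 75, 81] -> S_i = 57 + 6*i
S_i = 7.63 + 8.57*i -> [7.63, 16.2, 24.77, 33.34, 41.91]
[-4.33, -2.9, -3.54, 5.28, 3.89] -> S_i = Random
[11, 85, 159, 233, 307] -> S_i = 11 + 74*i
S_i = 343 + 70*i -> [343, 413, 483, 553, 623]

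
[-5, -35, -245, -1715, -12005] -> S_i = -5*7^i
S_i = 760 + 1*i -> [760, 761, 762, 763, 764]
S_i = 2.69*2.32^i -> [2.69, 6.24, 14.48, 33.59, 77.93]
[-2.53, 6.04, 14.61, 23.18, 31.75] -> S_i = -2.53 + 8.57*i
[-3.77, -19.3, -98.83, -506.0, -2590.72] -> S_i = -3.77*5.12^i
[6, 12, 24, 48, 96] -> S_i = 6*2^i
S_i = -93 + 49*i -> [-93, -44, 5, 54, 103]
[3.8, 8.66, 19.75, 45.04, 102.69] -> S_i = 3.80*2.28^i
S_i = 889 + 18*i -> [889, 907, 925, 943, 961]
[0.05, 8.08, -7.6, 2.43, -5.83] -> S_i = Random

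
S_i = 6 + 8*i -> [6, 14, 22, 30, 38]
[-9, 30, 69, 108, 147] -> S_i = -9 + 39*i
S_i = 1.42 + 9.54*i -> [1.42, 10.96, 20.5, 30.04, 39.58]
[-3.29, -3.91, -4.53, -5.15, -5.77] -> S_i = -3.29 + -0.62*i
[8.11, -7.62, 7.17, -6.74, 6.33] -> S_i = 8.11*(-0.94)^i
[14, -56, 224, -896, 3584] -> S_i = 14*-4^i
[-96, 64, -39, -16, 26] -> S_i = Random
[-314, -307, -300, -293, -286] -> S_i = -314 + 7*i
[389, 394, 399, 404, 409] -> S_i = 389 + 5*i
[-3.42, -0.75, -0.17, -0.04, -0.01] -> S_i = -3.42*0.22^i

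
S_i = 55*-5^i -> [55, -275, 1375, -6875, 34375]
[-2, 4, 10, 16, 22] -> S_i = -2 + 6*i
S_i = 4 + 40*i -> [4, 44, 84, 124, 164]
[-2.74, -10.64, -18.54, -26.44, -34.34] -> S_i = -2.74 + -7.90*i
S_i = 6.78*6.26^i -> [6.78, 42.44, 265.69, 1663.23, 10411.83]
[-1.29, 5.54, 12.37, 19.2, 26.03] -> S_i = -1.29 + 6.83*i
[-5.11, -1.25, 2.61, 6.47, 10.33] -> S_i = -5.11 + 3.86*i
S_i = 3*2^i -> [3, 6, 12, 24, 48]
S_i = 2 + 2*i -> [2, 4, 6, 8, 10]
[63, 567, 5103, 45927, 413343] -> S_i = 63*9^i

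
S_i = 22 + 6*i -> [22, 28, 34, 40, 46]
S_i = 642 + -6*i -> [642, 636, 630, 624, 618]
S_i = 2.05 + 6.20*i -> [2.05, 8.25, 14.45, 20.65, 26.85]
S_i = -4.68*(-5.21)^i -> [-4.68, 24.38, -127.03, 661.85, -3448.23]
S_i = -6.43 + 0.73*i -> [-6.43, -5.7, -4.97, -4.24, -3.51]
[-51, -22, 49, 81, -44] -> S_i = Random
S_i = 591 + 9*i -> [591, 600, 609, 618, 627]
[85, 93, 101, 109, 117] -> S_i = 85 + 8*i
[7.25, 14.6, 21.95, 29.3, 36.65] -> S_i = 7.25 + 7.35*i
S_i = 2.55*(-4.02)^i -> [2.55, -10.25, 41.21, -165.66, 665.95]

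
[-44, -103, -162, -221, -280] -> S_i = -44 + -59*i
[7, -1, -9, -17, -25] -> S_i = 7 + -8*i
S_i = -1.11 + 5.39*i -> [-1.11, 4.28, 9.67, 15.06, 20.45]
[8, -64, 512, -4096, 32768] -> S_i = 8*-8^i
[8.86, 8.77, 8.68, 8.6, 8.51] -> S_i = 8.86*0.99^i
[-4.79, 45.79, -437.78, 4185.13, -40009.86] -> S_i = -4.79*(-9.56)^i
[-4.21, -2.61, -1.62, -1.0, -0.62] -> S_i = -4.21*0.62^i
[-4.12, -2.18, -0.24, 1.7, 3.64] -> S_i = -4.12 + 1.94*i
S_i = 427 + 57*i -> [427, 484, 541, 598, 655]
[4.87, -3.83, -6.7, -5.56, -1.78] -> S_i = Random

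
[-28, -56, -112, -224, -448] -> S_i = -28*2^i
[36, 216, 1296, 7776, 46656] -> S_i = 36*6^i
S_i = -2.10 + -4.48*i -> [-2.1, -6.58, -11.06, -15.54, -20.02]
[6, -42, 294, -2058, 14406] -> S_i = 6*-7^i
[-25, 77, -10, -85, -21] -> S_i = Random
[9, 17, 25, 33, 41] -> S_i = 9 + 8*i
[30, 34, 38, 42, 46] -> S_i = 30 + 4*i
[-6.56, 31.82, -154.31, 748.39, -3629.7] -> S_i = -6.56*(-4.85)^i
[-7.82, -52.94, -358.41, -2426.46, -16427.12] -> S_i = -7.82*6.77^i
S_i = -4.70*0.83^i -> [-4.7, -3.9, -3.24, -2.69, -2.23]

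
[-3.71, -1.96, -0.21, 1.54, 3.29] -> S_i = -3.71 + 1.75*i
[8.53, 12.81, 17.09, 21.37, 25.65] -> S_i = 8.53 + 4.28*i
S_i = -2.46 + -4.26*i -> [-2.46, -6.72, -10.98, -15.24, -19.5]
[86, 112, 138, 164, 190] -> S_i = 86 + 26*i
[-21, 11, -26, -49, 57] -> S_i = Random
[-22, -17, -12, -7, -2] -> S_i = -22 + 5*i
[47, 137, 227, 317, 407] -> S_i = 47 + 90*i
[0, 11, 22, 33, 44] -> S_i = 0 + 11*i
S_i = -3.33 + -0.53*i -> [-3.33, -3.86, -4.39, -4.92, -5.45]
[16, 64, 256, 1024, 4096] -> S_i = 16*4^i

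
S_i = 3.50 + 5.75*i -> [3.5, 9.25, 15.0, 20.75, 26.5]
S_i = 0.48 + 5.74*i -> [0.48, 6.22, 11.96, 17.7, 23.44]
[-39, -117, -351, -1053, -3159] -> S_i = -39*3^i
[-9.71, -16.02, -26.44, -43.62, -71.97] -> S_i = -9.71*1.65^i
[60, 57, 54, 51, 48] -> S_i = 60 + -3*i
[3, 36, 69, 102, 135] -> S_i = 3 + 33*i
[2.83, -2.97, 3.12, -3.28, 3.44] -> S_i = 2.83*(-1.05)^i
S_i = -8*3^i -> [-8, -24, -72, -216, -648]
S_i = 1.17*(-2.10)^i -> [1.17, -2.46, 5.16, -10.84, 22.75]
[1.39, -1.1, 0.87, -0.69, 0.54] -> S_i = 1.39*(-0.79)^i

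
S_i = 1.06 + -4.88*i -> [1.06, -3.82, -8.7, -13.58, -18.46]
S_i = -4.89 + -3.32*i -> [-4.89, -8.21, -11.53, -14.85, -18.17]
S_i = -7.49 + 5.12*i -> [-7.49, -2.37, 2.75, 7.87, 12.99]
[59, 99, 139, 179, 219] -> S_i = 59 + 40*i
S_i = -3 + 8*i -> [-3, 5, 13, 21, 29]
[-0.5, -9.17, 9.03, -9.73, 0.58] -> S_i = Random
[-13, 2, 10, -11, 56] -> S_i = Random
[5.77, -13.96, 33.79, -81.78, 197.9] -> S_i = 5.77*(-2.42)^i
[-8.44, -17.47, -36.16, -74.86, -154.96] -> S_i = -8.44*2.07^i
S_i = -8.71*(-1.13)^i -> [-8.71, 9.84, -11.12, 12.57, -14.2]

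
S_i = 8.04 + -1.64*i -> [8.04, 6.4, 4.76, 3.12, 1.48]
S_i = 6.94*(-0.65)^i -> [6.94, -4.51, 2.93, -1.91, 1.24]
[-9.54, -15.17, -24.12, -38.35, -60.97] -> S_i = -9.54*1.59^i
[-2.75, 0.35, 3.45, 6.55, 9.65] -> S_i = -2.75 + 3.10*i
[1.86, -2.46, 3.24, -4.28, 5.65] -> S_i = 1.86*(-1.32)^i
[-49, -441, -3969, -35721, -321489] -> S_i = -49*9^i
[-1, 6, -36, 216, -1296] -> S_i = -1*-6^i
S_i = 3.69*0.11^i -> [3.69, 0.41, 0.04, 0.0, 0.0]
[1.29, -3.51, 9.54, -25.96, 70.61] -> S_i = 1.29*(-2.72)^i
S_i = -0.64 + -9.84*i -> [-0.64, -10.48, -20.32, -30.16, -40.0]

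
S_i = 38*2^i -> [38, 76, 152, 304, 608]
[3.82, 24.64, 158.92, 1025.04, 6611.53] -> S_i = 3.82*6.45^i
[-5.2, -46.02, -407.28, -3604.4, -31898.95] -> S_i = -5.20*8.85^i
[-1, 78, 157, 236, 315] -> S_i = -1 + 79*i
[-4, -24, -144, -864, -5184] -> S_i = -4*6^i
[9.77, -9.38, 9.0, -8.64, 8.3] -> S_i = 9.77*(-0.96)^i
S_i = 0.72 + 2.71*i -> [0.72, 3.43, 6.14, 8.85, 11.56]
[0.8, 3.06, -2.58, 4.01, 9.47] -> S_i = Random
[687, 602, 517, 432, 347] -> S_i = 687 + -85*i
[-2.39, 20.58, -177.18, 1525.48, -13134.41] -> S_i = -2.39*(-8.61)^i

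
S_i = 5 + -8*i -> [5, -3, -11, -19, -27]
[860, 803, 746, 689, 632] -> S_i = 860 + -57*i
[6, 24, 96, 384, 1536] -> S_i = 6*4^i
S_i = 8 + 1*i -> [8, 9, 10, 11, 12]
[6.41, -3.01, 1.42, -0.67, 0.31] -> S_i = 6.41*(-0.47)^i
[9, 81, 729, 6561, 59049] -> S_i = 9*9^i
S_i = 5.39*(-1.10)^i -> [5.39, -5.93, 6.52, -7.17, 7.89]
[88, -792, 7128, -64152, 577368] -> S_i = 88*-9^i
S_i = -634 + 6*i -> [-634, -628, -622, -616, -610]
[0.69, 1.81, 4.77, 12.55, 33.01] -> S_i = 0.69*2.63^i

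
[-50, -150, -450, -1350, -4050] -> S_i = -50*3^i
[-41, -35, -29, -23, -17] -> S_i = -41 + 6*i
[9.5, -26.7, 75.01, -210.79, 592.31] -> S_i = 9.50*(-2.81)^i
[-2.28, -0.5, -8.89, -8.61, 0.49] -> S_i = Random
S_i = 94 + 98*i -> [94, 192, 290, 388, 486]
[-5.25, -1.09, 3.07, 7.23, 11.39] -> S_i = -5.25 + 4.16*i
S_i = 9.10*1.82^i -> [9.1, 16.56, 30.14, 54.86, 99.85]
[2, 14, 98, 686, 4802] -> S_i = 2*7^i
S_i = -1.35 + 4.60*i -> [-1.35, 3.25, 7.85, 12.45, 17.05]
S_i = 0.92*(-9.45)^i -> [0.92, -8.69, 82.16, -776.4, 7336.94]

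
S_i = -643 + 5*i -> [-643, -638, -633, -628, -623]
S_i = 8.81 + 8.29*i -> [8.81, 17.1, 25.39, 33.68, 41.97]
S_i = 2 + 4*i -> [2, 6, 10, 14, 18]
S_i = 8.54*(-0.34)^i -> [8.54, -2.9, 0.99, -0.34, 0.11]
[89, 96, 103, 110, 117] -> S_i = 89 + 7*i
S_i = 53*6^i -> [53, 318, 1908, 11448, 68688]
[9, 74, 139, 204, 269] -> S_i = 9 + 65*i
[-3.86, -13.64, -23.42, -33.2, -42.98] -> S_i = -3.86 + -9.78*i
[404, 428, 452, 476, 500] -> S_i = 404 + 24*i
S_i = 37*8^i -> [37, 296, 2368, 18944, 151552]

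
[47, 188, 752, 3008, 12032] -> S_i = 47*4^i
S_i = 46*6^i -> [46, 276, 1656, 9936, 59616]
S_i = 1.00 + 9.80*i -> [1.0, 10.8, 20.6, 30.4, 40.2]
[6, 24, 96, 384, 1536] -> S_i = 6*4^i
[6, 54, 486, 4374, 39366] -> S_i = 6*9^i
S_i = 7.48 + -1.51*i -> [7.48, 5.97, 4.46, 2.95, 1.44]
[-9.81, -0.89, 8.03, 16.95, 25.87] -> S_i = -9.81 + 8.92*i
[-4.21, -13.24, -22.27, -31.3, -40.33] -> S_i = -4.21 + -9.03*i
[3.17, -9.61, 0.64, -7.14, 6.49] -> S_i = Random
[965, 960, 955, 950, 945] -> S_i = 965 + -5*i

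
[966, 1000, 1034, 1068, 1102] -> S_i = 966 + 34*i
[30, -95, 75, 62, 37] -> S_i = Random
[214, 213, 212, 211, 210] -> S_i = 214 + -1*i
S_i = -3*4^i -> [-3, -12, -48, -192, -768]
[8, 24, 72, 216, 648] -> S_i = 8*3^i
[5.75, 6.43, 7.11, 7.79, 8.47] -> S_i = 5.75 + 0.68*i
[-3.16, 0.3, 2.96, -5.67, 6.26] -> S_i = Random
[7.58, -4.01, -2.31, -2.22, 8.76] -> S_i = Random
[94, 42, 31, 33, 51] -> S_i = Random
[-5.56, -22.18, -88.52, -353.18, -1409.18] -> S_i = -5.56*3.99^i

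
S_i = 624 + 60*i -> [624, 684, 744, 804, 864]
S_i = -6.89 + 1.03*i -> [-6.89, -5.86, -4.83, -3.8, -2.77]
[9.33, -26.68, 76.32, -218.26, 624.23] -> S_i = 9.33*(-2.86)^i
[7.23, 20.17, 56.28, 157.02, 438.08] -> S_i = 7.23*2.79^i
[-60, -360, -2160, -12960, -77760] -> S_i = -60*6^i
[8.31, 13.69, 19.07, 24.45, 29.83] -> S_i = 8.31 + 5.38*i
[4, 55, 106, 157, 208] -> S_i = 4 + 51*i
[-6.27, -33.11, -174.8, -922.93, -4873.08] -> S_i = -6.27*5.28^i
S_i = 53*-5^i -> [53, -265, 1325, -6625, 33125]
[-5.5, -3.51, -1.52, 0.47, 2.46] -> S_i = -5.50 + 1.99*i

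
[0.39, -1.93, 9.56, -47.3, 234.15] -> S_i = 0.39*(-4.95)^i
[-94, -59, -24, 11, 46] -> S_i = -94 + 35*i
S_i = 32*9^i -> [32, 288, 2592, 23328, 209952]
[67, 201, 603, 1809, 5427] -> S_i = 67*3^i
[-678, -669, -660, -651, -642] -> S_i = -678 + 9*i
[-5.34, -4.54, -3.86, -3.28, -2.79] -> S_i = -5.34*0.85^i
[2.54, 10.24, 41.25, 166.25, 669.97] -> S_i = 2.54*4.03^i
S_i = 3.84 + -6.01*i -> [3.84, -2.17, -8.18, -14.19, -20.2]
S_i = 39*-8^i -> [39, -312, 2496, -19968, 159744]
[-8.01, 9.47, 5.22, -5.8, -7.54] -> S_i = Random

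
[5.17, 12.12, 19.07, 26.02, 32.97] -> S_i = 5.17 + 6.95*i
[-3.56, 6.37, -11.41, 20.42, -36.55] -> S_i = -3.56*(-1.79)^i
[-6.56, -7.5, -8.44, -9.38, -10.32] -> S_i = -6.56 + -0.94*i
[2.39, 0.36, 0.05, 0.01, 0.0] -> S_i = 2.39*0.15^i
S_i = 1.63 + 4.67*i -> [1.63, 6.3, 10.97, 15.64, 20.31]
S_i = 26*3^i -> [26, 78, 234, 702, 2106]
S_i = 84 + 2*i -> [84, 86, 88, 90, 92]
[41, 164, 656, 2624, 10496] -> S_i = 41*4^i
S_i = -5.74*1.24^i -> [-5.74, -7.12, -8.83, -10.94, -13.57]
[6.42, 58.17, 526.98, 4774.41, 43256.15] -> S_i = 6.42*9.06^i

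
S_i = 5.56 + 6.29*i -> [5.56, 11.85, 18.14, 24.43, 30.72]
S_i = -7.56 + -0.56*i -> [-7.56, -8.12, -8.68, -9.24, -9.8]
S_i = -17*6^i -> [-17, -102, -612, -3672, -22032]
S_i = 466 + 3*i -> [466, 469, 472, 475, 478]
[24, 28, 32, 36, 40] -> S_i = 24 + 4*i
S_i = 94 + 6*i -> [94, 100, 106, 112, 118]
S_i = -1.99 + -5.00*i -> [-1.99, -6.99, -11.99, -16.99, -21.99]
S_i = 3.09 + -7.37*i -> [3.09, -4.28, -11.65, -19.02, -26.39]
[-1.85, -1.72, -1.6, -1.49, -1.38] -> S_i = -1.85*0.93^i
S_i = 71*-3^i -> [71, -213, 639, -1917, 5751]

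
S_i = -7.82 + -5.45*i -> [-7.82, -13.27, -18.72, -24.17, -29.62]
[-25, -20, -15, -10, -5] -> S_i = -25 + 5*i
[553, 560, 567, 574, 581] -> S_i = 553 + 7*i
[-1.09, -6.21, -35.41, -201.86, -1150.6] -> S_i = -1.09*5.70^i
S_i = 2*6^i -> [2, 12, 72, 432, 2592]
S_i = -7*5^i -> [-7, -35, -175, -875, -4375]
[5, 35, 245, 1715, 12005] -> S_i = 5*7^i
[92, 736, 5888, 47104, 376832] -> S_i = 92*8^i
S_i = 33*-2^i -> [33, -66, 132, -264, 528]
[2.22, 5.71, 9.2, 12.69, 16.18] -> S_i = 2.22 + 3.49*i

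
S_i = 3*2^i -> [3, 6, 12, 24, 48]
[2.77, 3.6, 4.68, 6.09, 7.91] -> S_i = 2.77*1.30^i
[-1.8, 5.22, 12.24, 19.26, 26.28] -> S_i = -1.80 + 7.02*i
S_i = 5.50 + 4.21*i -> [5.5, 9.71, 13.92, 18.13, 22.34]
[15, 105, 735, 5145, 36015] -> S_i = 15*7^i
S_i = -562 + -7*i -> [-562, -569, -576, -583, -590]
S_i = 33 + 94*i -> [33, 127, 221, 315, 409]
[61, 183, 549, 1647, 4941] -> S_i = 61*3^i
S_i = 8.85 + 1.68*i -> [8.85, 10.53, 12.21, 13.89, 15.57]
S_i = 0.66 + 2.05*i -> [0.66, 2.71, 4.76, 6.81, 8.86]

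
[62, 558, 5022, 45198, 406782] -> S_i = 62*9^i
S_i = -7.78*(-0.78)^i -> [-7.78, 6.07, -4.73, 3.69, -2.88]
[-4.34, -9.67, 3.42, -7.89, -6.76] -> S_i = Random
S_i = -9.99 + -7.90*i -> [-9.99, -17.89, -25.79, -33.69, -41.59]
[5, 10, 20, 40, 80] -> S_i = 5*2^i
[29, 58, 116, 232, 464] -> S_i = 29*2^i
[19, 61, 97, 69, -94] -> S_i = Random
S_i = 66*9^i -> [66, 594, 5346, 48114, 433026]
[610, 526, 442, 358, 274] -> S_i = 610 + -84*i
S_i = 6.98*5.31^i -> [6.98, 37.06, 196.81, 1045.05, 5549.24]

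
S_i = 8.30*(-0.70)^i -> [8.3, -5.81, 4.07, -2.85, 1.99]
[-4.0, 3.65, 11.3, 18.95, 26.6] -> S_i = -4.00 + 7.65*i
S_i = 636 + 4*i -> [636, 640, 644, 648, 652]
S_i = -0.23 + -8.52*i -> [-0.23, -8.75, -17.27, -25.79, -34.31]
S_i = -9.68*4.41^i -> [-9.68, -42.69, -188.26, -830.22, -3661.25]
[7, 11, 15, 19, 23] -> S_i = 7 + 4*i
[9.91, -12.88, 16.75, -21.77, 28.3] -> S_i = 9.91*(-1.30)^i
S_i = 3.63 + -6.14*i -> [3.63, -2.51, -8.65, -14.79, -20.93]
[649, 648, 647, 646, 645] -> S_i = 649 + -1*i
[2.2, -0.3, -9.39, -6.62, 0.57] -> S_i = Random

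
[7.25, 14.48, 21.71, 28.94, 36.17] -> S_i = 7.25 + 7.23*i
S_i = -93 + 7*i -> [-93, -86, -79, -72, -65]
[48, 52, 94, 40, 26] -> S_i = Random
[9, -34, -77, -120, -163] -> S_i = 9 + -43*i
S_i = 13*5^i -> [13, 65, 325, 1625, 8125]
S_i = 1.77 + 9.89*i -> [1.77, 11.66, 21.55, 31.44, 41.33]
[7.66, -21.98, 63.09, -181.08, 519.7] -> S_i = 7.66*(-2.87)^i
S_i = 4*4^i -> [4, 16, 64, 256, 1024]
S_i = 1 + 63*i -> [1, 64, 127, 190, 253]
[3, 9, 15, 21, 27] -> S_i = 3 + 6*i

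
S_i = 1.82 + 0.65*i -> [1.82, 2.47, 3.12, 3.77, 4.42]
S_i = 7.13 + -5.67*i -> [7.13, 1.46, -4.21, -9.88, -15.55]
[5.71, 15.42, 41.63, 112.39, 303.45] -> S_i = 5.71*2.70^i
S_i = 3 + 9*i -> [3, 12, 21, 30, 39]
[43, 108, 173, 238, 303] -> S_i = 43 + 65*i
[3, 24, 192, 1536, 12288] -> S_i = 3*8^i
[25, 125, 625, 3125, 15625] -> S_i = 25*5^i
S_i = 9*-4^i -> [9, -36, 144, -576, 2304]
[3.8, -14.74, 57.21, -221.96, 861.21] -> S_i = 3.80*(-3.88)^i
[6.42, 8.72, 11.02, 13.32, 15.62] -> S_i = 6.42 + 2.30*i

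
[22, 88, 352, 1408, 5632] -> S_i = 22*4^i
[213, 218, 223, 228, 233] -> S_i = 213 + 5*i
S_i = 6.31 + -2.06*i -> [6.31, 4.25, 2.19, 0.13, -1.93]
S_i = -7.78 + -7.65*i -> [-7.78, -15.43, -23.08, -30.73, -38.38]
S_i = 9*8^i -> [9, 72, 576, 4608, 36864]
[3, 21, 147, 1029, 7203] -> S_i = 3*7^i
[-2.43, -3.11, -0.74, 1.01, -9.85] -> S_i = Random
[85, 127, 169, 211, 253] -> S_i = 85 + 42*i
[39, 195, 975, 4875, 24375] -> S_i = 39*5^i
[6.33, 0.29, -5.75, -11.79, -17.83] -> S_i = 6.33 + -6.04*i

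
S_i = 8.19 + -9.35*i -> [8.19, -1.16, -10.51, -19.86, -29.21]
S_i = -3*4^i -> [-3, -12, -48, -192, -768]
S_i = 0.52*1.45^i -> [0.52, 0.75, 1.09, 1.59, 2.3]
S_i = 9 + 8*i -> [9, 17, 25, 33, 41]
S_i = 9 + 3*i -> [9, 12, 15, 18, 21]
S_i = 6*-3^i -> [6, -18, 54, -162, 486]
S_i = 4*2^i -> [4, 8, 16, 32, 64]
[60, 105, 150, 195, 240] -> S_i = 60 + 45*i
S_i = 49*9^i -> [49, 441, 3969, 35721, 321489]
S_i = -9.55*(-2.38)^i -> [-9.55, 22.73, -54.1, 128.75, -306.42]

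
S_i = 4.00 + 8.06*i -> [4.0, 12.06, 20.12, 28.18, 36.24]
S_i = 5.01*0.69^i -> [5.01, 3.46, 2.39, 1.65, 1.14]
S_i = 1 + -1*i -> [1, 0, -1, -2, -3]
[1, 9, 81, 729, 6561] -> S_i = 1*9^i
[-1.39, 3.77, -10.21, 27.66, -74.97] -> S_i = -1.39*(-2.71)^i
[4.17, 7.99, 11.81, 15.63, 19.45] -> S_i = 4.17 + 3.82*i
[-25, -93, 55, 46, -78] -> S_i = Random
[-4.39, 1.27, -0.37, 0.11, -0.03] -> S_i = -4.39*(-0.29)^i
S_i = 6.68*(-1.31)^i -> [6.68, -8.75, 11.46, -15.02, 19.67]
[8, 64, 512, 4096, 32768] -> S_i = 8*8^i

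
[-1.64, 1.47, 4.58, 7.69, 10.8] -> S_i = -1.64 + 3.11*i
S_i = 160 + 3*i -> [160, 163, 166, 169, 172]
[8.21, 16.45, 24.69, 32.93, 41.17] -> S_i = 8.21 + 8.24*i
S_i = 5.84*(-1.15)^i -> [5.84, -6.72, 7.72, -8.88, 10.21]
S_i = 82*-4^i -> [82, -328, 1312, -5248, 20992]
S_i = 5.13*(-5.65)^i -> [5.13, -28.98, 163.76, -925.26, 5227.71]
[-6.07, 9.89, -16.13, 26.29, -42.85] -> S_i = -6.07*(-1.63)^i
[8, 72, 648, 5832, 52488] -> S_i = 8*9^i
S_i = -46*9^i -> [-46, -414, -3726, -33534, -301806]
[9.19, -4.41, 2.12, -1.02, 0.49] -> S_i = 9.19*(-0.48)^i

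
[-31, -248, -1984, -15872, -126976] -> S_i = -31*8^i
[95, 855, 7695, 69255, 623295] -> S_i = 95*9^i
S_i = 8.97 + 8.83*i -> [8.97, 17.8, 26.63, 35.46, 44.29]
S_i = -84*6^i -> [-84, -504, -3024, -18144, -108864]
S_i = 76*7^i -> [76, 532, 3724, 26068, 182476]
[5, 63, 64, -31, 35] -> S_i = Random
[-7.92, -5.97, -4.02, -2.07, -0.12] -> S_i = -7.92 + 1.95*i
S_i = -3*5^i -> [-3, -15, -75, -375, -1875]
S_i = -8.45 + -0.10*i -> [-8.45, -8.55, -8.65, -8.75, -8.85]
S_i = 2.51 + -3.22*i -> [2.51, -0.71, -3.93, -7.15, -10.37]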